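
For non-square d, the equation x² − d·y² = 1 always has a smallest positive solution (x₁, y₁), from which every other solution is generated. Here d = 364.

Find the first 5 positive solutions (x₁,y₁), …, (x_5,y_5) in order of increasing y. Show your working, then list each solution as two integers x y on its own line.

d=364: √d = [19; 12,1,2,3,1,8,1,3,2,1,12,38] (ℓ=12, even), read p_11/q_11
i=0: a=19 ⇒ p=19, q=1
i=1: a=12 ⇒ p=229, q=12
i=2: a=1 ⇒ p=248, q=13
i=3: a=2 ⇒ p=725, q=38
…
i=5: a=1 ⇒ p=3148, q=165
i=6: a=8 ⇒ p=27607, q=1447
…
i=8: a=3 ⇒ p=119872, q=6283
…
i=10: a=1 ⇒ p=390371, q=20461
i=11: a=12 ⇒ p=4954951, q=259710
→ (4954951, 259710).  Check: 4954951²=24551539412401, 364·259710²=24551539412400, difference 1.
(4954951+259710√364)^2 = 49103078824801 + 2573700648420√364
(4954951+259710√364)^3 = 486606699052048124551 + 25505121203178395130√364
(4954951+259710√364)^4 = 4822224700149240710505379201 + 252753251621617410554928840√364
(4954951+259710√364)^5 = 47787774200457874208819626306623751 + 2504759953751544114971907242978550√364

4954951 259710
49103078824801 2573700648420
486606699052048124551 25505121203178395130
4822224700149240710505379201 252753251621617410554928840
47787774200457874208819626306623751 2504759953751544114971907242978550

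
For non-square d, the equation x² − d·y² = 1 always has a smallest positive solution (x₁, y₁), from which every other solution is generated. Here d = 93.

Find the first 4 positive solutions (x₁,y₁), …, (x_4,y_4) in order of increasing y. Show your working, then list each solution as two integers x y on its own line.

12151 1260
295293601 30620520
7176225079351 744139875780
174396621583094401 18084087230585040

√93 = [9; 1,1,1,4,6,4,1,1,1,18, …], period ℓ=10 (even) → k=9
k=0  a_k=9  p_k/q_k = 9/1
k=1  a_k=1  p_k/q_k = 10/1
k=2  a_k=1  p_k/q_k = 19/2
k=3  a_k=1  p_k/q_k = 29/3
k=4  a_k=4  p_k/q_k = 135/14
k=5  a_k=6  p_k/q_k = 839/87
k=6  a_k=4  p_k/q_k = 3491/362
k=7  a_k=1  p_k/q_k = 4330/449
k=8  a_k=1  p_k/q_k = 7821/811
k=9  a_k=1  p_k/q_k = 12151/1260
fundamental: x₁=12151, y₁=1260  (since 147646801 − 93·1587600 = 1)
(x_2, y_2) = (12151·12151 + 93·1260·1260, 12151·1260 + 1260·12151) = (295293601, 30620520)
(x_3, y_3) = (12151·295293601 + 93·1260·30620520, 12151·30620520 + 1260·295293601) = (7176225079351, 744139875780)
(x_4, y_4) = (12151·7176225079351 + 93·1260·744139875780, 12151·744139875780 + 1260·7176225079351) = (174396621583094401, 18084087230585040)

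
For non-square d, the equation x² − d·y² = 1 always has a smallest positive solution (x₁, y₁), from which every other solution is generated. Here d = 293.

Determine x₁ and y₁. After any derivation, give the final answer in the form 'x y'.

12320649 719780

√293 → a₀=17, period (8,1,1,8,34); ℓ=5 odd so k=9
i=0: a=17 ⇒ p=17, q=1
i=1: a=8 ⇒ p=137, q=8
…
i=5: a=34 ⇒ p=84679, q=4947
i=6: a=8 ⇒ p=679914, q=39721
i=7: a=1 ⇒ p=764593, q=44668
i=8: a=1 ⇒ p=1444507, q=84389
i=9: a=8 ⇒ p=12320649, q=719780
(x₁, y₁) = (12320649, 719780);  12320649² − 293·719780² = 1 ✓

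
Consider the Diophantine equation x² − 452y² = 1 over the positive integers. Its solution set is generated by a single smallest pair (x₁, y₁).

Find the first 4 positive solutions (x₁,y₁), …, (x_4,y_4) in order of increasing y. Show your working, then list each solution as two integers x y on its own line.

1204353 56648
2900932297217 136448377488
6987493029899166849 328664025545553880
16830816386073401651890177 791655010315592455701792

√452 → a₀=21, period (3,1,5,3,10,3,5,1,3,42); ℓ=10 even so k=9
i=0: a=21 ⇒ p=21, q=1
i=1: a=3 ⇒ p=64, q=3
…
i=4: a=3 ⇒ p=1552, q=73
i=5: a=10 ⇒ p=16009, q=753
i=6: a=3 ⇒ p=49579, q=2332
i=7: a=5 ⇒ p=263904, q=12413
i=8: a=1 ⇒ p=313483, q=14745
i=9: a=3 ⇒ p=1204353, q=56648
(x₁, y₁) = (1204353, 56648);  1204353² − 452·56648² = 1 ✓
k=2:  x_2 = 1204353·1204353+452·56648·56648 = 2900932297217,  y_2 = 1204353·56648+56648·1204353 = 136448377488
k=3:  x_3 = 1204353·2900932297217+452·56648·136448377488 = 6987493029899166849,  y_3 = 1204353·136448377488+56648·2900932297217 = 328664025545553880
k=4:  x_4 = 1204353·6987493029899166849+452·56648·328664025545553880 = 16830816386073401651890177,  y_4 = 1204353·328664025545553880+56648·6987493029899166849 = 791655010315592455701792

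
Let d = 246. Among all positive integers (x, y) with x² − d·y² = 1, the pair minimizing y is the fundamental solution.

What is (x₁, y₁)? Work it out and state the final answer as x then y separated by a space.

[15; 1,2,5,1,14,1,5,2,1,30] for √246; ℓ=10 ⇒ convergent index 9
step 0: (15, 1)  from 15·(1,0) + (0,1)
step 1: (16, 1)  from 1·(15,1) + (1,0)
step 2: (47, 3)  from 2·(16,1) + (15,1)
…
step 8: (60777, 3875)  from 2·(28028,1787) + (4721,301)
step 9: (88805, 5662)  from 1·(60777,3875) + (28028,1787)
fundamental: x₁=88805, y₁=5662  (since 7886328025 − 246·32058244 = 1)

88805 5662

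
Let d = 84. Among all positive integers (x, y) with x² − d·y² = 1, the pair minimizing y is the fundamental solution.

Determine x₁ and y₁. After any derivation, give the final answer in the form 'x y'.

[9; 6,18] for √84; ℓ=2 ⇒ convergent index 1
step 0: (9, 1)  from 9·(1,0) + (0,1)
step 1: (55, 6)  from 6·(9,1) + (1,0)
(x₁, y₁) = (55, 6);  55² − 84·6² = 1 ✓

55 6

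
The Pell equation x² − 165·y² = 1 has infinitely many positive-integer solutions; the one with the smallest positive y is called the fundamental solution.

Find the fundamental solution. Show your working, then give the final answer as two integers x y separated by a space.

√165 = [12; 1,5,2,5,1,24, …], period ℓ=6 (even) → k=5
i=0: a=12 ⇒ p=12, q=1
…
i=2: a=5 ⇒ p=77, q=6
…
i=4: a=5 ⇒ p=912, q=71
i=5: a=1 ⇒ p=1079, q=84
(x₁, y₁) = (1079, 84);  1079² − 165·84² = 1 ✓

1079 84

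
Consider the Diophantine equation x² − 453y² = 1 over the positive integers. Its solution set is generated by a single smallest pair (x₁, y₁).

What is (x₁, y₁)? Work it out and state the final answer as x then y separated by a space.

[21; 3,1,1,10,14,10,1,1,3,42] for √453; ℓ=10 ⇒ convergent index 9
k=0  a_k=21  p_k/q_k = 21/1
…
k=2  a_k=1  p_k/q_k = 85/4
k=3  a_k=1  p_k/q_k = 149/7
k=4  a_k=10  p_k/q_k = 1575/74
k=5  a_k=14  p_k/q_k = 22199/1043
…
k=7  a_k=1  p_k/q_k = 245764/11547
k=8  a_k=1  p_k/q_k = 469329/22051
k=9  a_k=3  p_k/q_k = 1653751/77700
fundamental: x₁=1653751, y₁=77700  (since 2734892370001 − 453·6037290000 = 1)

1653751 77700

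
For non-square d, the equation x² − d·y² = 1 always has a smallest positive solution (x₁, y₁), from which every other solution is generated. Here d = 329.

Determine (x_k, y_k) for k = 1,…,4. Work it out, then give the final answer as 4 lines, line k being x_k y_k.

d=329: √d = [18; 7,4,2,1,1,4,1,1,2,4,7,36] (ℓ=12, even), read p_11/q_11
i=0: a=18 ⇒ p=18, q=1
i=1: a=7 ⇒ p=127, q=7
…
i=3: a=2 ⇒ p=1179, q=65
i=4: a=1 ⇒ p=1705, q=94
i=5: a=1 ⇒ p=2884, q=159
i=6: a=4 ⇒ p=13241, q=730
i=7: a=1 ⇒ p=16125, q=889
…
i=10: a=4 ⇒ p=328794, q=18127
i=11: a=7 ⇒ p=2376415, q=131016
(x₁, y₁) = (2376415, 131016);  2376415² − 329·131016² = 1 ✓
(x_2, y_2) = (2376415·2376415 + 329·131016·131016, 2376415·131016 + 131016·2376415) = (11294696504449, 622696775280)
(x_3, y_3) = (2376415·11294696504449 + 329·131016·622696775280, 2376415·622696775280 + 131016·11294696504449) = (53681772387237964255, 2959571914453911384)
(x_4, y_4) = (2376415·53681772387237964255 + 329·131016·2959571914453911384, 2376415·2959571914453911384 + 131016·53681772387237964255) = (255140338255224918953587201, 14066342182173360946441440)

2376415 131016
11294696504449 622696775280
53681772387237964255 2959571914453911384
255140338255224918953587201 14066342182173360946441440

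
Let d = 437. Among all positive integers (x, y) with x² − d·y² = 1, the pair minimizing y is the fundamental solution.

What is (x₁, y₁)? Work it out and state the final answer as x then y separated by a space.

[20; 1,9,2,9,1,40] for √437; ℓ=6 ⇒ convergent index 5
k=0  a_k=20  p_k/q_k = 20/1
k=1  a_k=1  p_k/q_k = 21/1
k=2  a_k=9  p_k/q_k = 209/10
k=3  a_k=2  p_k/q_k = 439/21
k=4  a_k=9  p_k/q_k = 4160/199
k=5  a_k=1  p_k/q_k = 4599/220
→ (4599, 220).  Check: 4599²=21150801, 437·220²=21150800, difference 1.

4599 220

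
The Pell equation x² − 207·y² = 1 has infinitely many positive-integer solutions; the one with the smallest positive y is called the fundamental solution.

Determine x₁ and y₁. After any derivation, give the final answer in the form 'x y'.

√207 → a₀=14, period (2,1,1,2,1,1,2,28); ℓ=8 even so k=7
step 0: (14, 1)  from 14·(1,0) + (0,1)
step 1: (29, 2)  from 2·(14,1) + (1,0)
step 2: (43, 3)  from 1·(29,2) + (14,1)
step 3: (72, 5)  from 1·(43,3) + (29,2)
step 4: (187, 13)  from 2·(72,5) + (43,3)
step 5: (259, 18)  from 1·(187,13) + (72,5)
step 6: (446, 31)  from 1·(259,18) + (187,13)
step 7: (1151, 80)  from 2·(446,31) + (259,18)
fundamental: x₁=1151, y₁=80  (since 1324801 − 207·6400 = 1)

1151 80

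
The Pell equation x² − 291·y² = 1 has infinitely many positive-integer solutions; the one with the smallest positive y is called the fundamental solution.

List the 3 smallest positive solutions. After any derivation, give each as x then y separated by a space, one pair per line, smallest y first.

[17; 17,34] for √291; ℓ=2 ⇒ convergent index 1
k=0  a_k=17  p_k/q_k = 17/1
k=1  a_k=17  p_k/q_k = 290/17
fundamental: x₁=290, y₁=17  (since 84100 − 291·289 = 1)
(x_2, y_2) = (290·290 + 291·17·17, 290·17 + 17·290) = (168199, 9860)
(x_3, y_3) = (290·168199 + 291·17·9860, 290·9860 + 17·168199) = (97555130, 5718783)

290 17
168199 9860
97555130 5718783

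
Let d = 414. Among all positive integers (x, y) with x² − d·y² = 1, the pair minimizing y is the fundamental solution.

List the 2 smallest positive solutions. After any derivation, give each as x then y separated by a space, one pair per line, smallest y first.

[20; 2,1,7,2,7,1,2,40] for √414; ℓ=8 ⇒ convergent index 7
k=0  a_k=20  p_k/q_k = 20/1
…
k=2  a_k=1  p_k/q_k = 61/3
…
k=4  a_k=2  p_k/q_k = 997/49
…
k=6  a_k=1  p_k/q_k = 8444/415
k=7  a_k=2  p_k/q_k = 24335/1196
(x₁, y₁) = (24335, 1196);  24335² − 414·1196² = 1 ✓
(x_2, y_2) = (24335·24335 + 414·1196·1196, 24335·1196 + 1196·24335) = (1184384449, 58209320)

24335 1196
1184384449 58209320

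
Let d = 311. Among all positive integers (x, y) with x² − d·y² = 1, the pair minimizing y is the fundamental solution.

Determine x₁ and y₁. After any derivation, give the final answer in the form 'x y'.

16883880 957397

[17; 1,1,1,2,1,…,1,1,34] for √311; ℓ=16 ⇒ convergent index 15
a_0=17:  p_0=17·1+0=17,  q_0=17·0+1=1
a_1=1:  p_1=1·17+1=18,  q_1=1·1+0=1
…
a_6=6:  p_6=6·194+141=1305,  q_6=6·11+8=74
a_7=3:  p_7=3·1305+194=4109,  q_7=3·74+11=233
a_8=17:  p_8=17·4109+1305=71158,  q_8=17·233+74=4035
…
a_14=1:  p_14=1·6159373+4565134=10724507,  q_14=1·349266+258865=608131
a_15=1:  p_15=1·10724507+6159373=16883880,  q_15=1·608131+349266=957397
fundamental: x₁=16883880, y₁=957397  (since 285065403854400 − 311·916609015609 = 1)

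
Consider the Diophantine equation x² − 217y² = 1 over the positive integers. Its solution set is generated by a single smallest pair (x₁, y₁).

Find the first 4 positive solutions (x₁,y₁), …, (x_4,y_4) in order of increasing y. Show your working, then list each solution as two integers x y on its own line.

3844063 260952
29553640695937 2006231855952
227212113429087499999 15424163293772565000
1746835356769087211376615937 118582910847096488831334048

√217 → a₀=14, period (1,2,1,2,1,…,2,1,28); ℓ=16 even so k=15
k=0  a_k=14  p_k/q_k = 14/1
k=1  a_k=1  p_k/q_k = 15/1
k=2  a_k=2  p_k/q_k = 44/3
…
k=6  a_k=1  p_k/q_k = 383/26
…
k=14  a_k=2  p_k/q_k = 2809702/190735
k=15  a_k=1  p_k/q_k = 3844063/260952
(x₁, y₁) = (3844063, 260952);  3844063² − 217·260952² = 1 ✓
k=2:  x_2 = 3844063·3844063+217·260952·260952 = 29553640695937,  y_2 = 3844063·260952+260952·3844063 = 2006231855952
k=3:  x_3 = 3844063·29553640695937+217·260952·2006231855952 = 227212113429087499999,  y_3 = 3844063·2006231855952+260952·29553640695937 = 15424163293772565000
k=4:  x_4 = 3844063·227212113429087499999+217·260952·15424163293772565000 = 1746835356769087211376615937,  y_4 = 3844063·15424163293772565000+260952·227212113429087499999 = 118582910847096488831334048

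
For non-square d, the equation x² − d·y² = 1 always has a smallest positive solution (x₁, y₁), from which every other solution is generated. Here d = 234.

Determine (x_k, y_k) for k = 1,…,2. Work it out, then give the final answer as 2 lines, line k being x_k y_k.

d=234: √d = [15; 3,2,1,2,1,2,3,30] (ℓ=8, even), read p_7/q_7
step 0: (15, 1)  from 15·(1,0) + (0,1)
step 1: (46, 3)  from 3·(15,1) + (1,0)
…
step 6: (1545, 101)  from 2·(566,37) + (413,27)
step 7: (5201, 340)  from 3·(1545,101) + (566,37)
(x₁, y₁) = (5201, 340);  5201² − 234·340² = 1 ✓
(5201+340√234)^2 = 54100801 + 3536680√234

5201 340
54100801 3536680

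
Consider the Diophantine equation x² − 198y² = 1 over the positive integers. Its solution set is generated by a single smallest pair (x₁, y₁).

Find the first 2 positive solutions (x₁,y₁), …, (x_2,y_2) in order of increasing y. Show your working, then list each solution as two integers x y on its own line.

197 14
77617 5516

[14; 14,28] for √198; ℓ=2 ⇒ convergent index 1
i=0: a=14 ⇒ p=14, q=1
i=1: a=14 ⇒ p=197, q=14
→ (197, 14).  Check: 197²=38809, 198·14²=38808, difference 1.
(197+14√198)^2 = 77617 + 5516√198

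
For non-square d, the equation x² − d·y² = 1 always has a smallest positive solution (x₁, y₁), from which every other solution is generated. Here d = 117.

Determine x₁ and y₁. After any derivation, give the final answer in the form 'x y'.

649 60

√117 → a₀=10, period (1,4,2,4,1,20); ℓ=6 even so k=5
a_0=10:  p_0=10·1+0=10,  q_0=10·0+1=1
a_1=1:  p_1=1·10+1=11,  q_1=1·1+0=1
…
a_3=2:  p_3=2·54+11=119,  q_3=2·5+1=11
a_4=4:  p_4=4·119+54=530,  q_4=4·11+5=49
a_5=1:  p_5=1·530+119=649,  q_5=1·49+11=60
(x₁, y₁) = (649, 60);  649² − 117·60² = 1 ✓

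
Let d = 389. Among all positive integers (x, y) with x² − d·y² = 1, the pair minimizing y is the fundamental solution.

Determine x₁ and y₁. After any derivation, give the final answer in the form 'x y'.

√389 → a₀=19, period (1,2,1,1,1,1,2,1,38); ℓ=9 odd so k=17
step 0: (19, 1)  from 19·(1,0) + (0,1)
step 1: (20, 1)  from 1·(19,1) + (1,0)
step 2: (59, 3)  from 2·(20,1) + (19,1)
step 3: (79, 4)  from 1·(59,3) + (20,1)
step 4: (138, 7)  from 1·(79,4) + (59,3)
step 5: (217, 11)  from 1·(138,7) + (79,4)
step 6: (355, 18)  from 1·(217,11) + (138,7)
…
step 8: (1282, 65)  from 1·(927,47) + (355,18)
step 9: (49643, 2517)  from 38·(1282,65) + (927,47)
step 10: (50925, 2582)  from 1·(49643,2517) + (1282,65)
step 11: (151493, 7681)  from 2·(50925,2582) + (49643,2517)
…
step 13: (353911, 17944)  from 1·(202418,10263) + (151493,7681)
step 14: (556329, 28207)  from 1·(353911,17944) + (202418,10263)
step 15: (910240, 46151)  from 1·(556329,28207) + (353911,17944)
step 16: (2376809, 120509)  from 2·(910240,46151) + (556329,28207)
step 17: (3287049, 166660)  from 1·(2376809,120509) + (910240,46151)
→ (3287049, 166660).  Check: 3287049²=10804691128401, 389·166660²=10804691128400, difference 1.

3287049 166660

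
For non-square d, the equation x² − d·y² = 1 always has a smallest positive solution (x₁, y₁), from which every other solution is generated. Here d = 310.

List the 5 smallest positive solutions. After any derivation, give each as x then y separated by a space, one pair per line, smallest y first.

√310 = [17; 1,1,1,1,5,…,1,1,34, …], period ℓ=16 (even) → k=15
step 0: (17, 1)  from 17·(1,0) + (0,1)
…
step 2: (35, 2)  from 1·(18,1) + (17,1)
step 3: (53, 3)  from 1·(35,2) + (18,1)
step 4: (88, 5)  from 1·(53,3) + (35,2)
step 5: (493, 28)  from 5·(88,5) + (53,3)
step 6: (1567, 89)  from 3·(493,28) + (88,5)
…
step 11: (152387, 8655)  from 5·(28928,1643) + (7747,440)
step 12: (181315, 10298)  from 1·(152387,8655) + (28928,1643)
…
step 14: (515017, 29251)  from 1·(333702,18953) + (181315,10298)
step 15: (848719, 48204)  from 1·(515017,29251) + (333702,18953)
(x₁, y₁) = (848719, 48204);  848719² − 310·48204² = 1 ✓
(x_2, y_2) = (848719·848719 + 310·48204·48204, 848719·48204 + 48204·848719) = (1440647881921, 81823301352)
(x_3, y_3) = (848719·1440647881921 + 310·48204·81823301352, 848719·81823301352 + 48204·1440647881921) = (2445410459391369679, 138889981000287972)
(x_4, y_4) = (848719·2445410459391369679 + 310·48204·138889981000287972, 848719·138889981000287972 + 48204·2445410459391369679) = (4150932639366927117300481, 235757131569084991314384)
(x_5, y_5) = (848719·4150932639366927117300481 + 310·48204·235757131569084991314384, 848719·235757131569084991314384 + 48204·4150932639366927117300481) = (7045950797499272621676902497999, 400183113896225599505705060220)

848719 48204
1440647881921 81823301352
2445410459391369679 138889981000287972
4150932639366927117300481 235757131569084991314384
7045950797499272621676902497999 400183113896225599505705060220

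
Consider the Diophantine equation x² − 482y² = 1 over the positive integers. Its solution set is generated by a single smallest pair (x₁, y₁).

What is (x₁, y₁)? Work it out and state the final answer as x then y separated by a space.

√482 → a₀=21, period (1,20,1,42); ℓ=4 even so k=3
i=0: a=21 ⇒ p=21, q=1
i=1: a=1 ⇒ p=22, q=1
i=2: a=20 ⇒ p=461, q=21
i=3: a=1 ⇒ p=483, q=22
fundamental: x₁=483, y₁=22  (since 233289 − 482·484 = 1)

483 22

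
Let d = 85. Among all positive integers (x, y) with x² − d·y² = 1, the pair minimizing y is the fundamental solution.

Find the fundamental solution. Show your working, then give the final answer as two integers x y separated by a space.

√85 → a₀=9, period (4,1,1,4,18); ℓ=5 odd so k=9
step 0: (9, 1)  from 9·(1,0) + (0,1)
step 1: (37, 4)  from 4·(9,1) + (1,0)
step 2: (46, 5)  from 1·(37,4) + (9,1)
step 3: (83, 9)  from 1·(46,5) + (37,4)
step 4: (378, 41)  from 4·(83,9) + (46,5)
step 5: (6887, 747)  from 18·(378,41) + (83,9)
step 6: (27926, 3029)  from 4·(6887,747) + (378,41)
step 7: (34813, 3776)  from 1·(27926,3029) + (6887,747)
step 8: (62739, 6805)  from 1·(34813,3776) + (27926,3029)
step 9: (285769, 30996)  from 4·(62739,6805) + (34813,3776)
(x₁, y₁) = (285769, 30996);  285769² − 85·30996² = 1 ✓

285769 30996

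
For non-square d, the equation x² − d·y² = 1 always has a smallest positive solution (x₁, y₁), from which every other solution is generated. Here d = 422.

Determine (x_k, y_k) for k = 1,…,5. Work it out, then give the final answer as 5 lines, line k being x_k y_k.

d=422: √d = [20; 1,1,5,2,1,…,1,1,40] (ℓ=14, even), read p_13/q_13
k=0  a_k=20  p_k/q_k = 20/1
k=1  a_k=1  p_k/q_k = 21/1
k=2  a_k=1  p_k/q_k = 41/2
k=3  a_k=5  p_k/q_k = 226/11
…
k=5  a_k=1  p_k/q_k = 719/35
k=6  a_k=3  p_k/q_k = 2650/129
…
k=8  a_k=3  p_k/q_k = 163807/7974
k=9  a_k=1  p_k/q_k = 217526/10589
…
k=11  a_k=5  p_k/q_k = 3211821/156349
k=12  a_k=1  p_k/q_k = 3810680/185501
k=13  a_k=1  p_k/q_k = 7022501/341850
fundamental: x₁=7022501, y₁=341850  (since 49315520295001 − 422·116861422500 = 1)
k=2:  x_2 = 7022501·7022501+422·341850·341850 = 98631040590001,  y_2 = 7022501·341850+341850·7022501 = 4801283933700
k=3:  x_3 = 7022501·98631040590001+422·341850·4801283933700 = 1385273162348638202501,  y_3 = 7022501·4801283933700+341850·98631040590001 = 67434042451384025550
k=4:  x_4 = 7022501·1385273162348638202501+422·341850·67434042451384025550 = 19456164335732849620362360001,  y_4 = 7022501·67434042451384025550+341850·1385273162348638202501 = 947111261097768740333867400
k=5:  x_5 = 7022501·19456164335732849620362360001+422·341850·947111261097768740333867400 = 273261867007695159110526238300562501,  y_5 = 7022501·947111261097768740333867400+341850·19456164335732849620362360001 = 13302179556340616719484196916709250

7022501 341850
98631040590001 4801283933700
1385273162348638202501 67434042451384025550
19456164335732849620362360001 947111261097768740333867400
273261867007695159110526238300562501 13302179556340616719484196916709250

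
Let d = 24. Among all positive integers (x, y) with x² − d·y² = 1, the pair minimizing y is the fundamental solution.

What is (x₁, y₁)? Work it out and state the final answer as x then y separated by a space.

[4; 1,8] for √24; ℓ=2 ⇒ convergent index 1
step 0: (4, 1)  from 4·(1,0) + (0,1)
step 1: (5, 1)  from 1·(4,1) + (1,0)
fundamental: x₁=5, y₁=1  (since 25 − 24·1 = 1)

5 1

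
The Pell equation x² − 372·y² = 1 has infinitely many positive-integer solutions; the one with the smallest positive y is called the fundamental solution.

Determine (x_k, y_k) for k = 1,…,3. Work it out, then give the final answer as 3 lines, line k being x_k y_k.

12151 630
295293601 15310260
7176225079351 372069937890

√372 = [19; 3,2,12,2,3,38, …], period ℓ=6 (even) → k=5
a_0=19:  p_0=19·1+0=19,  q_0=19·0+1=1
…
a_3=12:  p_3=12·135+58=1678,  q_3=12·7+3=87
a_4=2:  p_4=2·1678+135=3491,  q_4=2·87+7=181
a_5=3:  p_5=3·3491+1678=12151,  q_5=3·181+87=630
fundamental: x₁=12151, y₁=630  (since 147646801 − 372·396900 = 1)
(12151+630√372)^2 = 295293601 + 15310260√372
(12151+630√372)^3 = 7176225079351 + 372069937890√372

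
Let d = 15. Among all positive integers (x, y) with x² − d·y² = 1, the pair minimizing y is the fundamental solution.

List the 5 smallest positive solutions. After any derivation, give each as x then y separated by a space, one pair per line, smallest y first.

d=15: √d = [3; 1,6] (ℓ=2, even), read p_1/q_1
step 0: (3, 1)  from 3·(1,0) + (0,1)
step 1: (4, 1)  from 1·(3,1) + (1,0)
(x₁, y₁) = (4, 1);  4² − 15·1² = 1 ✓
n=2: (4,1)∘(4,1) = (4·4+15·1·1, 4·1+1·4) = (31,8)
n=3: (31,8)∘(4,1) = (4·31+15·1·8, 4·8+1·31) = (244,63)
n=4: (244,63)∘(4,1) = (4·244+15·1·63, 4·63+1·244) = (1921,496)
n=5: (1921,496)∘(4,1) = (4·1921+15·1·496, 4·496+1·1921) = (15124,3905)

4 1
31 8
244 63
1921 496
15124 3905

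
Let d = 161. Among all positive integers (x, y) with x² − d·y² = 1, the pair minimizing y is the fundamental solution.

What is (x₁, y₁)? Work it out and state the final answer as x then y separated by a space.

[12; 1,2,4,1,2,1,4,2,1,24] for √161; ℓ=10 ⇒ convergent index 9
k=0  a_k=12  p_k/q_k = 12/1
k=1  a_k=1  p_k/q_k = 13/1
k=2  a_k=2  p_k/q_k = 38/3
…
k=6  a_k=1  p_k/q_k = 774/61
k=7  a_k=4  p_k/q_k = 3667/289
k=8  a_k=2  p_k/q_k = 8108/639
k=9  a_k=1  p_k/q_k = 11775/928
fundamental: x₁=11775, y₁=928  (since 138650625 − 161·861184 = 1)

11775 928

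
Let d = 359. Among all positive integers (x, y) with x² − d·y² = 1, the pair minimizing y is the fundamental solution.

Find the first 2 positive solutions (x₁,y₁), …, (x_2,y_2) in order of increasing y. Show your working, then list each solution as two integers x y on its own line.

360 19
259199 13680

√359 = [18; 1,17,1,36, …], period ℓ=4 (even) → k=3
k=0  a_k=18  p_k/q_k = 18/1
k=1  a_k=1  p_k/q_k = 19/1
k=2  a_k=17  p_k/q_k = 341/18
k=3  a_k=1  p_k/q_k = 360/19
fundamental: x₁=360, y₁=19  (since 129600 − 359·361 = 1)
(360+19√359)^2 = 259199 + 13680√359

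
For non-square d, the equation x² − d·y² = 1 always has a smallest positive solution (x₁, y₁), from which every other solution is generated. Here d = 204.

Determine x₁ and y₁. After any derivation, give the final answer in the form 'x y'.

4999 350

d=204: √d = [14; 3,1,1,6,1,1,3,28] (ℓ=8, even), read p_7/q_7
i=0: a=14 ⇒ p=14, q=1
i=1: a=3 ⇒ p=43, q=3
…
i=3: a=1 ⇒ p=100, q=7
i=4: a=6 ⇒ p=657, q=46
…
i=6: a=1 ⇒ p=1414, q=99
i=7: a=3 ⇒ p=4999, q=350
fundamental: x₁=4999, y₁=350  (since 24990001 − 204·122500 = 1)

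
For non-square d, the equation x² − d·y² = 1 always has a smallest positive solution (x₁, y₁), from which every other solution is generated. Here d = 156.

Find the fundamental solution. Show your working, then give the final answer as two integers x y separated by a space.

25 2

√156 = [12; 2,24, …], period ℓ=2 (even) → k=1
i=0: a=12 ⇒ p=12, q=1
i=1: a=2 ⇒ p=25, q=2
fundamental: x₁=25, y₁=2  (since 625 − 156·4 = 1)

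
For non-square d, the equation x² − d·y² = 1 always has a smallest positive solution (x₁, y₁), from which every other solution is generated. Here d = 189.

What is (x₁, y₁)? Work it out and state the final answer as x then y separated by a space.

55 4

√189 → a₀=13, period (1,2,1,26); ℓ=4 even so k=3
step 0: (13, 1)  from 13·(1,0) + (0,1)
…
step 2: (41, 3)  from 2·(14,1) + (13,1)
step 3: (55, 4)  from 1·(41,3) + (14,1)
→ (55, 4).  Check: 55²=3025, 189·4²=3024, difference 1.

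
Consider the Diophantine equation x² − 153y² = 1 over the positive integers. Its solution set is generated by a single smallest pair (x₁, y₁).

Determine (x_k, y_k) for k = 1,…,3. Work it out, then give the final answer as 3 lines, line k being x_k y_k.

2177 176
9478657 766304
41270070401 3336487440

√153 = [12; 2,1,2,2,2,1,2,24, …], period ℓ=8 (even) → k=7
k=0  a_k=12  p_k/q_k = 12/1
…
k=6  a_k=1  p_k/q_k = 804/65
k=7  a_k=2  p_k/q_k = 2177/176
(x₁, y₁) = (2177, 176);  2177² − 153·176² = 1 ✓
(2177+176√153)^2 = 9478657 + 766304√153
(2177+176√153)^3 = 41270070401 + 3336487440√153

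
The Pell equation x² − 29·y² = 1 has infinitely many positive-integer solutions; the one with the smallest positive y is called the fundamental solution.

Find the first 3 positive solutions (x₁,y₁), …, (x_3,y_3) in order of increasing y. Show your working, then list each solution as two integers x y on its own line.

9801 1820
192119201 35675640
3765920568201 699313893460

[5; 2,1,1,2,10] for √29; ℓ=5 ⇒ convergent index 9
i=0: a=5 ⇒ p=5, q=1
i=1: a=2 ⇒ p=11, q=2
i=2: a=1 ⇒ p=16, q=3
i=3: a=1 ⇒ p=27, q=5
i=4: a=2 ⇒ p=70, q=13
i=5: a=10 ⇒ p=727, q=135
i=6: a=2 ⇒ p=1524, q=283
i=7: a=1 ⇒ p=2251, q=418
i=8: a=1 ⇒ p=3775, q=701
i=9: a=2 ⇒ p=9801, q=1820
(x₁, y₁) = (9801, 1820);  9801² − 29·1820² = 1 ✓
(9801+1820√29)^2 = 192119201 + 35675640√29
(9801+1820√29)^3 = 3765920568201 + 699313893460√29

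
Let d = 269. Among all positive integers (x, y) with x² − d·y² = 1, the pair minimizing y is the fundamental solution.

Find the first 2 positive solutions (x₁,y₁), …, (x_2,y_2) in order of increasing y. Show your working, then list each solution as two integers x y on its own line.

√269 → a₀=16, period (2,2,32); ℓ=3 odd so k=5
a_0=16:  p_0=16·1+0=16,  q_0=16·0+1=1
…
a_3=32:  p_3=32·82+33=2657,  q_3=32·5+2=162
a_4=2:  p_4=2·2657+82=5396,  q_4=2·162+5=329
a_5=2:  p_5=2·5396+2657=13449,  q_5=2·329+162=820
→ (13449, 820).  Check: 13449²=180875601, 269·820²=180875600, difference 1.
n=2: (13449,820)∘(13449,820) = (13449·13449+269·820·820, 13449·820+820·13449) = (361751201,22056360)

13449 820
361751201 22056360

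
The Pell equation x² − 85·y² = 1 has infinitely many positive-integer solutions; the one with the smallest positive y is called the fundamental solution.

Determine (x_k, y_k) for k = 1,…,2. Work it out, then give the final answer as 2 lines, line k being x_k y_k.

d=85: √d = [9; 4,1,1,4,18] (ℓ=5, odd), read p_9/q_9
k=0  a_k=9  p_k/q_k = 9/1
k=1  a_k=4  p_k/q_k = 37/4
k=2  a_k=1  p_k/q_k = 46/5
…
k=4  a_k=4  p_k/q_k = 378/41
k=5  a_k=18  p_k/q_k = 6887/747
k=6  a_k=4  p_k/q_k = 27926/3029
k=7  a_k=1  p_k/q_k = 34813/3776
k=8  a_k=1  p_k/q_k = 62739/6805
k=9  a_k=4  p_k/q_k = 285769/30996
(x₁, y₁) = (285769, 30996);  285769² − 85·30996² = 1 ✓
(285769+30996√85)^2 = 163327842721 + 17715391848√85

285769 30996
163327842721 17715391848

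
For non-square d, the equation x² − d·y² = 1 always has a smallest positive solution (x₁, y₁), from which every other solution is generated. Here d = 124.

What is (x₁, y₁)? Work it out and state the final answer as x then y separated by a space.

4620799 414960

√124 → a₀=11, period (7,2,1,1,1,…,2,7,22); ℓ=16 even so k=15
k=0  a_k=11  p_k/q_k = 11/1
k=1  a_k=7  p_k/q_k = 78/7
k=2  a_k=2  p_k/q_k = 167/15
k=3  a_k=1  p_k/q_k = 245/22
k=4  a_k=1  p_k/q_k = 412/37
k=5  a_k=1  p_k/q_k = 657/59
k=6  a_k=3  p_k/q_k = 2383/214
…
k=10  a_k=3  p_k/q_k = 67292/6043
…
k=12  a_k=1  p_k/q_k = 152167/13665
k=13  a_k=1  p_k/q_k = 237042/21287
k=14  a_k=2  p_k/q_k = 626251/56239
k=15  a_k=7  p_k/q_k = 4620799/414960
fundamental: x₁=4620799, y₁=414960  (since 21351783398401 − 124·172191801600 = 1)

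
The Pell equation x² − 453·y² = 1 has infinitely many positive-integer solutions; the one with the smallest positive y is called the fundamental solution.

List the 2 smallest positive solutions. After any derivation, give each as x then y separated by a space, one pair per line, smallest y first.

1653751 77700
5469784740001 256992905400

d=453: √d = [21; 3,1,1,10,14,10,1,1,3,42] (ℓ=10, even), read p_9/q_9
i=0: a=21 ⇒ p=21, q=1
i=1: a=3 ⇒ p=64, q=3
…
i=3: a=1 ⇒ p=149, q=7
i=4: a=10 ⇒ p=1575, q=74
i=5: a=14 ⇒ p=22199, q=1043
…
i=8: a=1 ⇒ p=469329, q=22051
i=9: a=3 ⇒ p=1653751, q=77700
fundamental: x₁=1653751, y₁=77700  (since 2734892370001 − 453·6037290000 = 1)
(x_2, y_2) = (1653751·1653751 + 453·77700·77700, 1653751·77700 + 77700·1653751) = (5469784740001, 256992905400)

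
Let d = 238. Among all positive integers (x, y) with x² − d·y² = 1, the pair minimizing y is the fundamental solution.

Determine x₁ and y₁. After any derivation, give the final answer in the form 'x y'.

d=238: √d = [15; 2,2,1,14,1,2,2,30] (ℓ=8, even), read p_7/q_7
step 0: (15, 1)  from 15·(1,0) + (0,1)
step 1: (31, 2)  from 2·(15,1) + (1,0)
step 2: (77, 5)  from 2·(31,2) + (15,1)
step 3: (108, 7)  from 1·(77,5) + (31,2)
…
step 5: (1697, 110)  from 1·(1589,103) + (108,7)
step 6: (4983, 323)  from 2·(1697,110) + (1589,103)
step 7: (11663, 756)  from 2·(4983,323) + (1697,110)
(x₁, y₁) = (11663, 756);  11663² − 238·756² = 1 ✓

11663 756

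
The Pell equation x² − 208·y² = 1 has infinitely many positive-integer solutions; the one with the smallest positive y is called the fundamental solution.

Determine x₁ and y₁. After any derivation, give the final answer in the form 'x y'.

√208 → a₀=14, period (2,2,1,2,2,28); ℓ=6 even so k=5
a_0=14:  p_0=14·1+0=14,  q_0=14·0+1=1
a_1=2:  p_1=2·14+1=29,  q_1=2·1+0=2
a_2=2:  p_2=2·29+14=72,  q_2=2·2+1=5
…
a_4=2:  p_4=2·101+72=274,  q_4=2·7+5=19
a_5=2:  p_5=2·274+101=649,  q_5=2·19+7=45
fundamental: x₁=649, y₁=45  (since 421201 − 208·2025 = 1)

649 45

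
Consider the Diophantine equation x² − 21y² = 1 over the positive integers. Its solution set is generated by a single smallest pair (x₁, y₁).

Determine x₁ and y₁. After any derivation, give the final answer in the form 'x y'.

55 12

√21 = [4; 1,1,2,1,1,8, …], period ℓ=6 (even) → k=5
k=0  a_k=4  p_k/q_k = 4/1
k=1  a_k=1  p_k/q_k = 5/1
k=2  a_k=1  p_k/q_k = 9/2
k=3  a_k=2  p_k/q_k = 23/5
k=4  a_k=1  p_k/q_k = 32/7
k=5  a_k=1  p_k/q_k = 55/12
→ (55, 12).  Check: 55²=3025, 21·12²=3024, difference 1.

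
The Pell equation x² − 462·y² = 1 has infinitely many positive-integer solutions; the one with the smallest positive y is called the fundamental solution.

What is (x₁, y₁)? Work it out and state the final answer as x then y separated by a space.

d=462: √d = [21; 2,42] (ℓ=2, even), read p_1/q_1
k=0  a_k=21  p_k/q_k = 21/1
k=1  a_k=2  p_k/q_k = 43/2
(x₁, y₁) = (43, 2);  43² − 462·2² = 1 ✓

43 2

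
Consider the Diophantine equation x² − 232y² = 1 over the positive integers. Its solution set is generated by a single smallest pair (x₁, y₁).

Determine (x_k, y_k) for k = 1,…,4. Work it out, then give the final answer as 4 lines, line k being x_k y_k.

[15; 4,3,7,3,4,30] for √232; ℓ=6 ⇒ convergent index 5
k=0  a_k=15  p_k/q_k = 15/1
…
k=2  a_k=3  p_k/q_k = 198/13
k=3  a_k=7  p_k/q_k = 1447/95
k=4  a_k=3  p_k/q_k = 4539/298
k=5  a_k=4  p_k/q_k = 19603/1287
→ (19603, 1287).  Check: 19603²=384277609, 232·1287²=384277608, difference 1.
k=2:  x_2 = 19603·19603+232·1287·1287 = 768555217,  y_2 = 19603·1287+1287·19603 = 50458122
k=3:  x_3 = 19603·768555217+232·1287·50458122 = 30131975818099,  y_3 = 19603·50458122+1287·768555217 = 1978261129845
k=4:  x_4 = 19603·30131975818099+232·1287·1978261129845 = 1181354243155834177,  y_4 = 19603·1978261129845+1287·30131975818099 = 77559705806244948

19603 1287
768555217 50458122
30131975818099 1978261129845
1181354243155834177 77559705806244948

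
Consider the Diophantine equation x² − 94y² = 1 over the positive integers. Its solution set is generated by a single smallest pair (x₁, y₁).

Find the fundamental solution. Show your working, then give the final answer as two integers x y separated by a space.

2143295 221064

[9; 1,2,3,1,1,…,2,1,18] for √94; ℓ=16 ⇒ convergent index 15
a_0=9:  p_0=9·1+0=9,  q_0=9·0+1=1
…
a_2=2:  p_2=2·10+9=29,  q_2=2·1+1=3
…
a_5=1:  p_5=1·126+97=223,  q_5=1·13+10=23
…
a_7=1:  p_7=1·1241+223=1464,  q_7=1·128+23=151
…
a_9=1:  p_9=1·12953+1464=14417,  q_9=1·1336+151=1487
a_10=5:  p_10=5·14417+12953=85038,  q_10=5·1487+1336=8771
…
a_14=2:  p_14=2·652934+184493=1490361,  q_14=2·67345+19029=153719
a_15=1:  p_15=1·1490361+652934=2143295,  q_15=1·153719+67345=221064
(x₁, y₁) = (2143295, 221064);  2143295² − 94·221064² = 1 ✓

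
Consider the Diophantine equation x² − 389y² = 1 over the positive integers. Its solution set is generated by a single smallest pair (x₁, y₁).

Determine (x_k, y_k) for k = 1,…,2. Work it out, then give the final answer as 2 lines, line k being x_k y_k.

d=389: √d = [19; 1,2,1,1,1,1,2,1,38] (ℓ=9, odd), read p_17/q_17
step 0: (19, 1)  from 19·(1,0) + (0,1)
…
step 2: (59, 3)  from 2·(20,1) + (19,1)
step 3: (79, 4)  from 1·(59,3) + (20,1)
…
step 5: (217, 11)  from 1·(138,7) + (79,4)
step 6: (355, 18)  from 1·(217,11) + (138,7)
…
step 8: (1282, 65)  from 1·(927,47) + (355,18)
step 9: (49643, 2517)  from 38·(1282,65) + (927,47)
…
step 12: (202418, 10263)  from 1·(151493,7681) + (50925,2582)
step 13: (353911, 17944)  from 1·(202418,10263) + (151493,7681)
step 14: (556329, 28207)  from 1·(353911,17944) + (202418,10263)
…
step 16: (2376809, 120509)  from 2·(910240,46151) + (556329,28207)
step 17: (3287049, 166660)  from 1·(2376809,120509) + (910240,46151)
→ (3287049, 166660).  Check: 3287049²=10804691128401, 389·166660²=10804691128400, difference 1.
(3287049+166660√389)^2 = 21609382256801 + 1095639172680√389

3287049 166660
21609382256801 1095639172680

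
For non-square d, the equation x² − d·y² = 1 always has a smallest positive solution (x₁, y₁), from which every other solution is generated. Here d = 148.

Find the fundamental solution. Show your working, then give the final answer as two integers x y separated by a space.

73 6

d=148: √d = [12; 6,24] (ℓ=2, even), read p_1/q_1
i=0: a=12 ⇒ p=12, q=1
i=1: a=6 ⇒ p=73, q=6
→ (73, 6).  Check: 73²=5329, 148·6²=5328, difference 1.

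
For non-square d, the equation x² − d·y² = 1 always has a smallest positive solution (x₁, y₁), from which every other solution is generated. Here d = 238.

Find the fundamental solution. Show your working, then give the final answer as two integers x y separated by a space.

√238 = [15; 2,2,1,14,1,2,2,30, …], period ℓ=8 (even) → k=7
i=0: a=15 ⇒ p=15, q=1
…
i=3: a=1 ⇒ p=108, q=7
…
i=6: a=2 ⇒ p=4983, q=323
i=7: a=2 ⇒ p=11663, q=756
fundamental: x₁=11663, y₁=756  (since 136025569 − 238·571536 = 1)

11663 756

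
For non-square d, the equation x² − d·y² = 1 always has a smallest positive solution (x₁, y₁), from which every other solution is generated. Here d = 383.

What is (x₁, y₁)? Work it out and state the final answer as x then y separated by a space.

18768 959

√383 = [19; 1,1,3,19,3,1,1,38, …], period ℓ=8 (even) → k=7
i=0: a=19 ⇒ p=19, q=1
i=1: a=1 ⇒ p=20, q=1
…
i=3: a=3 ⇒ p=137, q=7
…
i=5: a=3 ⇒ p=8063, q=412
i=6: a=1 ⇒ p=10705, q=547
i=7: a=1 ⇒ p=18768, q=959
→ (18768, 959).  Check: 18768²=352237824, 383·959²=352237823, difference 1.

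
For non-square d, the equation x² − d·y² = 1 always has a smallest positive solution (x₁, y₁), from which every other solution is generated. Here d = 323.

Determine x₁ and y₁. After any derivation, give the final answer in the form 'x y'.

18 1

[17; 1,34] for √323; ℓ=2 ⇒ convergent index 1
a_0=17:  p_0=17·1+0=17,  q_0=17·0+1=1
a_1=1:  p_1=1·17+1=18,  q_1=1·1+0=1
fundamental: x₁=18, y₁=1  (since 324 − 323·1 = 1)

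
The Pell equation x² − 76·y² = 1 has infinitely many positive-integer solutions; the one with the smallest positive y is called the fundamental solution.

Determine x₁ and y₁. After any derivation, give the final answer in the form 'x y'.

57799 6630

d=76: √d = [8; 1,2,1,1,5,4,5,1,1,2,1,16] (ℓ=12, even), read p_11/q_11
i=0: a=8 ⇒ p=8, q=1
i=1: a=1 ⇒ p=9, q=1
…
i=3: a=1 ⇒ p=35, q=4
…
i=6: a=4 ⇒ p=1421, q=163
…
i=8: a=1 ⇒ p=8866, q=1017
i=9: a=1 ⇒ p=16311, q=1871
i=10: a=2 ⇒ p=41488, q=4759
i=11: a=1 ⇒ p=57799, q=6630
→ (57799, 6630).  Check: 57799²=3340724401, 76·6630²=3340724400, difference 1.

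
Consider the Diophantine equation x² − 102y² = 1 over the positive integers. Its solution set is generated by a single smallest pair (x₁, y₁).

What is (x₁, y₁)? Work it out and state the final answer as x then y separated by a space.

101 10

d=102: √d = [10; 10,20] (ℓ=2, even), read p_1/q_1
i=0: a=10 ⇒ p=10, q=1
i=1: a=10 ⇒ p=101, q=10
(x₁, y₁) = (101, 10);  101² − 102·10² = 1 ✓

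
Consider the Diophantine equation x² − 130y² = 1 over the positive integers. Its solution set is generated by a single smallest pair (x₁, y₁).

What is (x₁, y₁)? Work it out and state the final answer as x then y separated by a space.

6499 570

√130 = [11; 2,2,22, …], period ℓ=3 (odd) → k=5
k=0  a_k=11  p_k/q_k = 11/1
k=1  a_k=2  p_k/q_k = 23/2
…
k=4  a_k=2  p_k/q_k = 2611/229
k=5  a_k=2  p_k/q_k = 6499/570
(x₁, y₁) = (6499, 570);  6499² − 130·570² = 1 ✓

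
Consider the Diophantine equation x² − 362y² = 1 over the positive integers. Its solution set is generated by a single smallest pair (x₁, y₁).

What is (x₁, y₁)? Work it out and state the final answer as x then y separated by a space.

723 38

d=362: √d = [19; 38] (ℓ=1, odd), read p_1/q_1
i=0: a=19 ⇒ p=19, q=1
i=1: a=38 ⇒ p=723, q=38
fundamental: x₁=723, y₁=38  (since 522729 − 362·1444 = 1)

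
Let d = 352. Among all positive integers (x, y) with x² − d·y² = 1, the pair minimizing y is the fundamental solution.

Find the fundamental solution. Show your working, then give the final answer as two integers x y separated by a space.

77617 4137

[18; 1,3,5,9,5,3,1,36] for √352; ℓ=8 ⇒ convergent index 7
k=0  a_k=18  p_k/q_k = 18/1
…
k=5  a_k=5  p_k/q_k = 18499/986
k=6  a_k=3  p_k/q_k = 59118/3151
k=7  a_k=1  p_k/q_k = 77617/4137
(x₁, y₁) = (77617, 4137);  77617² − 352·4137² = 1 ✓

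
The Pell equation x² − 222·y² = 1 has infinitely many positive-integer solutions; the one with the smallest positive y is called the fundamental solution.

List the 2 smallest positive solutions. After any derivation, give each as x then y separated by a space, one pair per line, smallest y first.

√222 = [14; 1,8,1,28, …], period ℓ=4 (even) → k=3
step 0: (14, 1)  from 14·(1,0) + (0,1)
step 1: (15, 1)  from 1·(14,1) + (1,0)
step 2: (134, 9)  from 8·(15,1) + (14,1)
step 3: (149, 10)  from 1·(134,9) + (15,1)
→ (149, 10).  Check: 149²=22201, 222·10²=22200, difference 1.
(149+10√222)^2 = 44401 + 2980√222

149 10
44401 2980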